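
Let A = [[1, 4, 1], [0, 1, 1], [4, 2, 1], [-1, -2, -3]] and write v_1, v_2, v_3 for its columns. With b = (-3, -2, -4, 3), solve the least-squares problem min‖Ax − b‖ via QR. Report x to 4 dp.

x = (-0.5812, -0.4947, -0.5766)

v_1 = (1, 0, 4, -1); ‖v_1‖ = 4.2426, so q_1 = (0.2357, 0.0000, 0.9428, -0.2357).
q_1·v_2 = 0.2357·4 + 0.0000·1 + 0.9428·2 + (-0.2357)·(-2) = 3.2998.
u_2 = v_2 − 3.2998·q_1 = (3.2222, 1.0000, -1.1111, -1.2222).
‖u_2‖ = 3.7565, so q_2 = (0.8578, 0.2662, -0.2958, -0.3254).
q_1·v_3 = 0.2357·1 + 0.0000·1 + 0.9428·1 + (-0.2357)·(-3) = 1.8856; q_2·v_3 = 0.8578·1 + 0.2662·1 + (-0.2958)·1 + (-0.3254)·(-3) = 1.8043.
u_3 = v_3 − 1.8856·q_1 − 1.8043·q_2 = (-0.9921, 0.5197, -0.2441, -1.9685).
‖u_3‖ = 2.2779, so q_3 = (-0.4355, 0.2281, -0.1072, -0.8642).
Qᵀb = (-5.1854, -2.8987, -1.3135).
Back-substitute: x_3 = -1.3135/2.2779 = -0.5766.
x_2 = (-2.8987 − 1.8043·(-0.5766))/3.7565 = -0.4947.
x_1 = (-5.1854 − 3.2998·(-0.4947) − 1.8856·(-0.5766))/4.2426 = -0.5812.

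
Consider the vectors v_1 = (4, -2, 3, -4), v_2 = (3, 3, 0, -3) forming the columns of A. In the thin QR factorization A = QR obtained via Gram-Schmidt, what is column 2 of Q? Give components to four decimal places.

e_2 = (0.3146, 0.8540, -0.2697, -0.3146)

v_1 = (4, -2, 3, -4); ‖v_1‖ = 6.7082, so e_1 = (0.5963, -0.2981, 0.4472, -0.5963).
e_1·v_2 = 0.5963·3 + (-0.2981)·3 + 0.4472·0 + (-0.5963)·(-3) = 2.6833.
u_2 = v_2 − 2.6833·e_1 = (1.4000, 3.8000, -1.2000, -1.4000).
‖u_2‖ = 4.4497, so e_2 = (0.3146, 0.8540, -0.2697, -0.3146).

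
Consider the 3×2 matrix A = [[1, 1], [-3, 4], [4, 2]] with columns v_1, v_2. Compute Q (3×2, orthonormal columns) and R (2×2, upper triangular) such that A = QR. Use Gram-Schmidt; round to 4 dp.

Q = [[0.1961, 0.2454], [-0.5883, 0.8040], [0.7845, 0.5416]], R = [[5.0990, -0.5883], [0.0000, 4.5447]]

v_1 = (1, -3, 4); ‖v_1‖ = 5.0990, so e_1 = (0.1961, -0.5883, 0.7845).
e_1·v_2 = 0.1961·1 + (-0.5883)·4 + 0.7845·2 = -0.5883.
u_2 = v_2 + 0.5883·e_1 = (1.1154, 3.6538, 2.4615).
‖u_2‖ = 4.5447, so e_2 = (0.2454, 0.8040, 0.5416).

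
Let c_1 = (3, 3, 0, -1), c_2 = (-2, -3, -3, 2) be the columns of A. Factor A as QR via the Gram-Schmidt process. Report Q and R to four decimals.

e_1 = c_1/‖c_1‖ = (3, 3, 0, -1)/4.3589 = (0.6882, 0.6882, 0.0000, -0.2294).
r_{12} = e_1·c_2 = -3.9001.
u_2 = c_2 + 3.9001·e_1 = (0.6842, -0.3158, -3.0000, 1.1053).
‖u_2‖ = 3.2847, so e_2 = (0.2083, -0.0961, -0.9133, 0.3365).

Q = [[0.6882, 0.2083], [0.6882, -0.0961], [0.0000, -0.9133], [-0.2294, 0.3365]], R = [[4.3589, -3.9001], [0.0000, 3.2847]]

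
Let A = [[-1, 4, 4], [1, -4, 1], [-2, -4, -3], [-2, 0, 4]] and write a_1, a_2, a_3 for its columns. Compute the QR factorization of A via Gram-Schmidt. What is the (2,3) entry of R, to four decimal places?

r_{23} = 3.4641

a_1 = (-1, 1, -2, -2); ‖a_1‖ = 3.1623, so q_1 = (-0.3162, 0.3162, -0.6325, -0.6325).
q_1·a_2 = (-0.3162)·4 + 0.3162·(-4) + (-0.6325)·(-4) + (-0.6325)·0 = 0.0000.
u_2 = a_2 + 0.0000·q_1 = (4.0000, -4.0000, -4.0000, 0.0000).
‖u_2‖ = 6.9282, so q_2 = (0.5774, -0.5774, -0.5774, 0.0000).
r_{23} = q_2·a_3 = 3.4641.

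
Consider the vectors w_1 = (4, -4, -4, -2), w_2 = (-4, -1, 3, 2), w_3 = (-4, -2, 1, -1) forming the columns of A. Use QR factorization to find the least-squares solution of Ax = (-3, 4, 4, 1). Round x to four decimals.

q_1 = w_1/‖w_1‖ = (4, -4, -4, -2)/7.2111 = (0.5547, -0.5547, -0.5547, -0.2774).
r_{12} = q_1·w_2 = -3.8829.
u_2 = w_2 + 3.8829·q_1 = (-1.8462, -3.1538, 0.8462, 0.9231).
‖u_2‖ = 3.8630, so q_2 = (-0.4779, -0.8164, 0.2190, 0.2390).
r_{13} = q_1·w_3 = -1.3868; r_{23} = q_2·w_3 = 3.5245.
u_3 = w_3 + 1.3868·q_1 − 3.5245·q_2 = (-1.5464, 0.1082, -0.5412, -2.2268).
‖u_3‖ = 2.7667, so q_3 = (-0.5589, 0.0391, -0.1956, -0.8049).
Qᵀb = (-6.3791, -0.7169, 0.2459).
Back-substitute: x_3 = 0.2459/2.7667 = 0.0889.
x_2 = (-0.7169 − 3.5245·0.0889)/3.8630 = -0.2667.
x_1 = (-6.3791 + 3.8829·(-0.2667) + 1.3868·0.0889)/7.2111 = -1.0111.

x = (-1.0111, -0.2667, 0.0889)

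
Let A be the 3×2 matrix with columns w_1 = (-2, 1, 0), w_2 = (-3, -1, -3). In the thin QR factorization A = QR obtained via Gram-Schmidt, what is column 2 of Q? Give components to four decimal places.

e_2 = (-0.2673, -0.5345, -0.8018)

w_1 = (-2, 1, 0); ‖w_1‖ = 2.2361, so e_1 = (-0.8944, 0.4472, 0.0000).
e_1·w_2 = (-0.8944)·(-3) + 0.4472·(-1) + 0.0000·(-3) = 2.2361.
u_2 = w_2 − 2.2361·e_1 = (-1.0000, -2.0000, -3.0000).
‖u_2‖ = 3.7417, so e_2 = (-0.2673, -0.5345, -0.8018).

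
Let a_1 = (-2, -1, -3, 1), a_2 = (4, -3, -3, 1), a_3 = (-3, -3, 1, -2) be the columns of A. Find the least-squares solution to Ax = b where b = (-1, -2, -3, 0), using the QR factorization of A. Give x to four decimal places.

a_1 = (-2, -1, -3, 1); ‖a_1‖ = 3.8730, so e_1 = (-0.5164, -0.2582, -0.7746, 0.2582).
e_1·a_2 = (-0.5164)·4 + (-0.2582)·(-3) + (-0.7746)·(-3) + 0.2582·1 = 1.2910.
u_2 = a_2 − 1.2910·e_1 = (4.6667, -2.6667, -2.0000, 0.6667).
‖u_2‖ = 5.7735, so e_2 = (0.8083, -0.4619, -0.3464, 0.1155).
e_1·a_3 = (-0.5164)·(-3) + (-0.2582)·(-3) + (-0.7746)·1 + 0.2582·(-2) = 1.0328; e_2·a_3 = 0.8083·(-3) + (-0.4619)·(-3) + (-0.3464)·1 + 0.1155·(-2) = -1.6166.
u_3 = a_3 − 1.0328·e_1 + 1.6166·e_2 = (-1.1600, -3.4800, 1.2400, -2.0800).
‖u_3‖ = 4.3955, so e_3 = (-0.2639, -0.7917, 0.2821, -0.4732).
Qᵀb = (3.3566, 1.1547, 1.0010).
Back-substitute: x_3 = 1.0010/4.3955 = 0.2277.
x_2 = (1.1547 + 1.6166·0.2277)/5.7735 = 0.2638.
x_1 = (3.3566 − 1.2910·0.2638 − 1.0328·0.2277)/3.8730 = 0.7180.

x = (0.7180, 0.2638, 0.2277)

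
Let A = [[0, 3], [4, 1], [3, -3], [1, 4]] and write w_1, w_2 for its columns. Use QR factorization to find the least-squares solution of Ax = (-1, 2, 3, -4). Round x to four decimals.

x = (0.4719, -0.7294)

w_1 = (0, 4, 3, 1); ‖w_1‖ = 5.0990, so q_1 = (0.0000, 0.7845, 0.5883, 0.1961).
q_1·w_2 = 0.0000·3 + 0.7845·1 + 0.5883·(-3) + 0.1961·4 = -0.1961.
u_2 = w_2 + 0.1961·q_1 = (3.0000, 1.1538, -2.8846, 4.0385).
‖u_2‖ = 5.9128, so q_2 = (0.5074, 0.1951, -0.4879, 0.6830).
Qᵀb = (2.5495, -4.3127).
Back-substitute: x_2 = -4.3127/5.9128 = -0.7294.
x_1 = (2.5495 + 0.1961·(-0.7294))/5.0990 = 0.4719.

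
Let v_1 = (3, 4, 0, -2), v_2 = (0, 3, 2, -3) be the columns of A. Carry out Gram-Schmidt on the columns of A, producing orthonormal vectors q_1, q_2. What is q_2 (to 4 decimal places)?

q_2 = (-0.5659, 0.1572, 0.6078, -0.5344)

q_1 = v_1/‖v_1‖ = (3, 4, 0, -2)/5.3852 = (0.5571, 0.7428, 0.0000, -0.3714).
r_{12} = q_1·v_2 = 3.3425.
u_2 = v_2 − 3.3425·q_1 = (-1.8621, 0.5172, 2.0000, -1.7586).
‖u_2‖ = 3.2905, so q_2 = (-0.5659, 0.1572, 0.6078, -0.5344).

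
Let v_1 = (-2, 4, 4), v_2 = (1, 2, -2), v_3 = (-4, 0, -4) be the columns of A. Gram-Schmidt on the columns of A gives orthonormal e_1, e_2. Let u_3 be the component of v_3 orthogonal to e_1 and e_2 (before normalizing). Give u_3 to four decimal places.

u_3 = (-4.8000, 0.0000, -2.4000)

v_1 = (-2, 4, 4); ‖v_1‖ = 6.0000, so e_1 = (-0.3333, 0.6667, 0.6667).
e_1·v_2 = (-0.3333)·1 + 0.6667·2 + 0.6667·(-2) = -0.3333.
u_2 = v_2 + 0.3333·e_1 = (0.8889, 2.2222, -1.7778).
‖u_2‖ = 2.9814, so e_2 = (0.2981, 0.7454, -0.5963).
e_1·v_3 = (-0.3333)·(-4) + 0.6667·0 + 0.6667·(-4) = -1.3333; e_2·v_3 = 0.2981·(-4) + 0.7454·0 + (-0.5963)·(-4) = 1.1926.
u_3 = v_3 + 1.3333·e_1 − 1.1926·e_2 = (-4.8000, 0.0000, -2.4000).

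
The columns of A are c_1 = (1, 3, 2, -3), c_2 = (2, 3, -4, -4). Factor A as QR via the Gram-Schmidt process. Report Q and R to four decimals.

Q = [[0.2085, 0.2271], [0.6255, 0.1758], [0.4170, -0.8938], [-0.6255, -0.3443]], R = [[4.7958, 3.1277], [0.0000, 5.9344]]

c_1 = (1, 3, 2, -3); ‖c_1‖ = 4.7958, so e_1 = (0.2085, 0.6255, 0.4170, -0.6255).
e_1·c_2 = 0.2085·2 + 0.6255·3 + 0.4170·(-4) + (-0.6255)·(-4) = 3.1277.
u_2 = c_2 − 3.1277·e_1 = (1.3478, 1.0435, -5.3043, -2.0435).
‖u_2‖ = 5.9344, so e_2 = (0.2271, 0.1758, -0.8938, -0.3443).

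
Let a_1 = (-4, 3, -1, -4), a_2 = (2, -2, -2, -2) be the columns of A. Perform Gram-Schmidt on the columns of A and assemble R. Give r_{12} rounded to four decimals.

a_1 = (-4, 3, -1, -4); ‖a_1‖ = 6.4807, so q_1 = (-0.6172, 0.4629, -0.1543, -0.6172).
r_{12} = q_1·a_2 = -0.6172.

r_{12} = -0.6172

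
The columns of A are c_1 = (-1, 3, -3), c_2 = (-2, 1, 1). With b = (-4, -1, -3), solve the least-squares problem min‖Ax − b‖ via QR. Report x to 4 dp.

q_1 = c_1/‖c_1‖ = (-1, 3, -3)/4.3589 = (-0.2294, 0.6882, -0.6882).
r_{12} = q_1·c_2 = 0.4588.
u_2 = c_2 − 0.4588·q_1 = (-1.8947, 0.6842, 1.3158).
‖u_2‖ = 2.4061, so q_2 = (-0.7875, 0.2844, 0.5468).
Qᵀb = (2.2942, 1.2249).
Back-substitute: x_2 = 1.2249/2.4061 = 0.5091.
x_1 = (2.2942 − 0.4588·0.5091)/4.3589 = 0.4727.

x = (0.4727, 0.5091)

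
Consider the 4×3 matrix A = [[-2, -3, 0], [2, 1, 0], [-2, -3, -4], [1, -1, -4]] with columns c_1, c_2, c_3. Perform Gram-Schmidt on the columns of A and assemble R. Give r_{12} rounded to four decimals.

c_1 = (-2, 2, -2, 1); ‖c_1‖ = 3.6056, so q_1 = (-0.5547, 0.5547, -0.5547, 0.2774).
r_{12} = q_1·c_2 = 3.6056.

r_{12} = 3.6056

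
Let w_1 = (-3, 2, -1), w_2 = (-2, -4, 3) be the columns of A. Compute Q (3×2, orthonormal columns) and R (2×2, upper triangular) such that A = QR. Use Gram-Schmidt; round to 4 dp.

w_1 = (-3, 2, -1); ‖w_1‖ = 3.7417, so e_1 = (-0.8018, 0.5345, -0.2673).
e_1·w_2 = (-0.8018)·(-2) + 0.5345·(-4) + (-0.2673)·3 = -1.3363.
u_2 = w_2 + 1.3363·e_1 = (-3.0714, -3.2857, 2.6429).
‖u_2‖ = 5.2167, so e_2 = (-0.5888, -0.6298, 0.5066).

Q = [[-0.8018, -0.5888], [0.5345, -0.6298], [-0.2673, 0.5066]], R = [[3.7417, -1.3363], [0.0000, 5.2167]]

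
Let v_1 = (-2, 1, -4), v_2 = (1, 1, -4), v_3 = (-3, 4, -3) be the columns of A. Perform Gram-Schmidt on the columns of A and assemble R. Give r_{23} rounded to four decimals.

q_1 = v_1/‖v_1‖ = (-2, 1, -4)/4.5826 = (-0.4364, 0.2182, -0.8729).
r_{12} = q_1·v_2 = 3.2733.
u_2 = v_2 − 3.2733·q_1 = (2.4286, 0.2857, -1.1429).
‖u_2‖ = 2.6992, so q_2 = (0.8997, 0.1059, -0.4234).
r_{23} = q_2·v_3 = -1.0056.

r_{23} = -1.0056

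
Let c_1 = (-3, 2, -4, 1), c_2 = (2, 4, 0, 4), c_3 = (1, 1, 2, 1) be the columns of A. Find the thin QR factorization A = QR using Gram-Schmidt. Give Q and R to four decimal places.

Q = [[-0.5477, 0.4407, -0.6667], [0.3651, 0.6103, 0.3333], [-0.7303, 0.1356, 0.6667], [0.1826, 0.6442, 0.0000]], R = [[5.4772, 1.0954, -1.4606], [0.0000, 5.8992, 1.9664], [0.0000, 0.0000, 1.0000]]

e_1 = c_1/‖c_1‖ = (-3, 2, -4, 1)/5.4772 = (-0.5477, 0.3651, -0.7303, 0.1826).
r_{12} = e_1·c_2 = 1.0954.
u_2 = c_2 − 1.0954·e_1 = (2.6000, 3.6000, 0.8000, 3.8000).
‖u_2‖ = 5.8992, so e_2 = (0.4407, 0.6103, 0.1356, 0.6442).
r_{13} = e_1·c_3 = -1.4606; r_{23} = e_2·c_3 = 1.9664.
u_3 = c_3 + 1.4606·e_1 − 1.9664·e_2 = (-0.6667, 0.3333, 0.6667, 0.0000).
‖u_3‖ = 1.0000, so e_3 = (-0.6667, 0.3333, 0.6667, 0.0000).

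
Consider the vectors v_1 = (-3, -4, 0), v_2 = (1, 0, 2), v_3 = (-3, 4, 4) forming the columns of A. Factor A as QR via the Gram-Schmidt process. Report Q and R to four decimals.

v_1 = (-3, -4, 0); ‖v_1‖ = 5.0000, so e_1 = (-0.6000, -0.8000, 0.0000).
e_1·v_2 = (-0.6000)·1 + (-0.8000)·0 + 0.0000·2 = -0.6000.
u_2 = v_2 + 0.6000·e_1 = (0.6400, -0.4800, 2.0000).
‖u_2‖ = 2.1541, so e_2 = (0.2971, -0.2228, 0.9285).
e_1·v_3 = (-0.6000)·(-3) + (-0.8000)·4 + 0.0000·4 = -1.4000; e_2·v_3 = 0.2971·(-3) + (-0.2228)·4 + 0.9285·4 = 1.9312.
u_3 = v_3 + 1.4000·e_1 − 1.9312·e_2 = (-4.4138, 3.3103, 2.2069).
‖u_3‖ = 5.9423, so e_3 = (-0.7428, 0.5571, 0.3714).

Q = [[-0.6000, 0.2971, -0.7428], [-0.8000, -0.2228, 0.5571], [0.0000, 0.9285, 0.3714]], R = [[5.0000, -0.6000, -1.4000], [0.0000, 2.1541, 1.9312], [0.0000, 0.0000, 5.9423]]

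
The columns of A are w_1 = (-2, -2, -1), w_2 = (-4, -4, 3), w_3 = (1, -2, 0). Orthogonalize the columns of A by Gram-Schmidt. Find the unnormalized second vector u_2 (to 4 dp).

u_2 = (-1.1111, -1.1111, 4.4444)

w_1 = (-2, -2, -1); ‖w_1‖ = 3.0000, so e_1 = (-0.6667, -0.6667, -0.3333).
e_1·w_2 = (-0.6667)·(-4) + (-0.6667)·(-4) + (-0.3333)·3 = 4.3333.
u_2 = w_2 − 4.3333·e_1 = (-1.1111, -1.1111, 4.4444).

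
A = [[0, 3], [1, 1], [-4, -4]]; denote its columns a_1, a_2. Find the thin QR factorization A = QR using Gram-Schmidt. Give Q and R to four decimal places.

a_1 = (0, 1, -4); ‖a_1‖ = 4.1231, so q_1 = (0.0000, 0.2425, -0.9701).
q_1·a_2 = 0.0000·3 + 0.2425·1 + (-0.9701)·(-4) = 4.1231.
u_2 = a_2 − 4.1231·q_1 = (3.0000, 0.0000, 0.0000).
‖u_2‖ = 3.0000, so q_2 = (1.0000, 0.0000, 0.0000).

Q = [[0.0000, 1.0000], [0.2425, 0.0000], [-0.9701, 0.0000]], R = [[4.1231, 4.1231], [0.0000, 3.0000]]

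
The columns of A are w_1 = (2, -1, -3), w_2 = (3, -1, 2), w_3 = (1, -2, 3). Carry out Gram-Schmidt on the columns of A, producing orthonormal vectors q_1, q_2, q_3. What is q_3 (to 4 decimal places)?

q_3 = (-0.3581, -0.9309, 0.0716)

w_1 = (2, -1, -3); ‖w_1‖ = 3.7417, so q_1 = (0.5345, -0.2673, -0.8018).
q_1·w_2 = 0.5345·3 + (-0.2673)·(-1) + (-0.8018)·2 = 0.2673.
u_2 = w_2 − 0.2673·q_1 = (2.8571, -0.9286, 2.2143).
‖u_2‖ = 3.7321, so q_2 = (0.7656, -0.2488, 0.5933).
q_1·w_3 = 0.5345·1 + (-0.2673)·(-2) + (-0.8018)·3 = -1.3363; q_2·w_3 = 0.7656·1 + (-0.2488)·(-2) + 0.5933·3 = 3.0431.
u_3 = w_3 + 1.3363·q_1 − 3.0431·q_2 = (-0.6154, -1.6000, 0.1231).
‖u_3‖ = 1.7187, so q_3 = (-0.3581, -0.9309, 0.0716).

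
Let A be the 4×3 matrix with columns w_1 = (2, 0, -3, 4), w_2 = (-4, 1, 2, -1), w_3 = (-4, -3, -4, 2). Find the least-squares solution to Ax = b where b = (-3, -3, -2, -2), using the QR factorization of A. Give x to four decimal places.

x = (-1.0501, -0.6609, 0.8796)

e_1 = w_1/‖w_1‖ = (2, 0, -3, 4)/5.3852 = (0.3714, 0.0000, -0.5571, 0.7428).
r_{12} = e_1·w_2 = -3.3425.
u_2 = w_2 + 3.3425·e_1 = (-2.7586, 1.0000, 0.1379, 1.4828).
‖u_2‖ = 3.2905, so e_2 = (-0.8384, 0.3039, 0.0419, 0.4506).
r_{13} = e_1·w_3 = 2.2283; r_{23} = e_2·w_3 = 3.1753.
u_3 = w_3 − 2.2283·e_1 − 3.1753·e_2 = (-2.1656, -3.9650, -2.8917, -1.0860).
‖u_3‖ = 5.4729, so e_3 = (-0.3957, -0.7245, -0.5284, -0.1984).
Qᵀb = (-1.4856, 0.6183, 4.8141).
Back-substitute: x_3 = 4.8141/5.4729 = 0.8796.
x_2 = (0.6183 − 3.1753·0.8796)/3.2905 = -0.6609.
x_1 = (-1.4856 + 3.3425·(-0.6609) − 2.2283·0.8796)/5.3852 = -1.0501.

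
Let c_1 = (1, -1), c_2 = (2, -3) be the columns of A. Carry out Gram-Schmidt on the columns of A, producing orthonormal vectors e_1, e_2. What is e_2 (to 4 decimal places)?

e_2 = (-0.7071, -0.7071)

c_1 = (1, -1); ‖c_1‖ = 1.4142, so e_1 = (0.7071, -0.7071).
e_1·c_2 = 0.7071·2 + (-0.7071)·(-3) = 3.5355.
u_2 = c_2 − 3.5355·e_1 = (-0.5000, -0.5000).
‖u_2‖ = 0.7071, so e_2 = (-0.7071, -0.7071).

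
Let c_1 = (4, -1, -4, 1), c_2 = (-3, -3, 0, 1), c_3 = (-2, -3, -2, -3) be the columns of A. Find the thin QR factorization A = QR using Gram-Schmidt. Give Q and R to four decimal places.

Q = [[0.6860, -0.4976, -0.1327], [-0.1715, -0.7820, -0.1745], [-0.6860, -0.2275, -0.3196], [0.1715, 0.2986, -0.9218]], R = [[5.8310, -1.3720, 0.0000], [0.0000, 4.1373, 2.9004], [0.0000, 0.0000, 4.1938]]

c_1 = (4, -1, -4, 1); ‖c_1‖ = 5.8310, so q_1 = (0.6860, -0.1715, -0.6860, 0.1715).
q_1·c_2 = 0.6860·(-3) + (-0.1715)·(-3) + (-0.6860)·0 + 0.1715·1 = -1.3720.
u_2 = c_2 + 1.3720·q_1 = (-2.0588, -3.2353, -0.9412, 1.2353).
‖u_2‖ = 4.1373, so q_2 = (-0.4976, -0.7820, -0.2275, 0.2986).
q_1·c_3 = 0.6860·(-2) + (-0.1715)·(-3) + (-0.6860)·(-2) + 0.1715·(-3) = 0.0000; q_2·c_3 = (-0.4976)·(-2) + (-0.7820)·(-3) + (-0.2275)·(-2) + 0.2986·(-3) = 2.9004.
u_3 = c_3 + 0.0000·q_1 − 2.9004·q_2 = (-0.5567, -0.7320, -1.3402, -3.8660).
‖u_3‖ = 4.1938, so q_3 = (-0.1327, -0.1745, -0.3196, -0.9218).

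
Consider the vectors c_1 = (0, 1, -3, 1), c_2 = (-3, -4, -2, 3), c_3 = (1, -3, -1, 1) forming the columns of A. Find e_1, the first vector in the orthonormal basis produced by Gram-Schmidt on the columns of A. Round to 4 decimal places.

e_1 = (0.0000, 0.3015, -0.9045, 0.3015)

c_1 = (0, 1, -3, 1); ‖c_1‖ = 3.3166, so e_1 = (0.0000, 0.3015, -0.9045, 0.3015).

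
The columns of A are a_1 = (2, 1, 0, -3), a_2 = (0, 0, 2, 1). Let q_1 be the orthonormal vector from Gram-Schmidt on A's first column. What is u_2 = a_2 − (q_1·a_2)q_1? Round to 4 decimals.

a_1 = (2, 1, 0, -3); ‖a_1‖ = 3.7417, so q_1 = (0.5345, 0.2673, 0.0000, -0.8018).
q_1·a_2 = 0.5345·0 + 0.2673·0 + 0.0000·2 + (-0.8018)·1 = -0.8018.
u_2 = a_2 + 0.8018·q_1 = (0.4286, 0.2143, 2.0000, 0.3571).

u_2 = (0.4286, 0.2143, 2.0000, 0.3571)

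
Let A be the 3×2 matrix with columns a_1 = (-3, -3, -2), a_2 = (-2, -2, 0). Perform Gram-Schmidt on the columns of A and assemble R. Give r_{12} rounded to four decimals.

a_1 = (-3, -3, -2); ‖a_1‖ = 4.6904, so e_1 = (-0.6396, -0.6396, -0.4264).
r_{12} = e_1·a_2 = 2.5584.

r_{12} = 2.5584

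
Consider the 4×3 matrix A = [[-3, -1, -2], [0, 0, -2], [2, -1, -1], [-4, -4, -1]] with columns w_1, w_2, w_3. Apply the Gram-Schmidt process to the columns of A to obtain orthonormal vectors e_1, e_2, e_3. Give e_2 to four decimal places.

e_1 = w_1/‖w_1‖ = (-3, 0, 2, -4)/5.3852 = (-0.5571, 0.0000, 0.3714, -0.7428).
r_{12} = e_1·w_2 = 3.1568.
u_2 = w_2 − 3.1568·e_1 = (0.7586, 0.0000, -2.1724, -1.6552).
‖u_2‖ = 2.8345, so e_2 = (0.2676, 0.0000, -0.7664, -0.5839).

e_2 = (0.2676, 0.0000, -0.7664, -0.5839)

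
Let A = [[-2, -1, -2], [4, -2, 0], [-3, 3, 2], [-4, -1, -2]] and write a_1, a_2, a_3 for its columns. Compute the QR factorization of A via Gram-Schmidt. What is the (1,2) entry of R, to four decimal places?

a_1 = (-2, 4, -3, -4); ‖a_1‖ = 6.7082, so q_1 = (-0.2981, 0.5963, -0.4472, -0.5963).
r_{12} = q_1·a_2 = -1.6398.

r_{12} = -1.6398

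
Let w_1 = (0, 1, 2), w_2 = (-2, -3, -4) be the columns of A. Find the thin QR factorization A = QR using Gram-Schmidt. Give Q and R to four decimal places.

e_1 = w_1/‖w_1‖ = (0, 1, 2)/2.2361 = (0.0000, 0.4472, 0.8944).
r_{12} = e_1·w_2 = -4.9193.
u_2 = w_2 + 4.9193·e_1 = (-2.0000, -0.8000, 0.4000).
‖u_2‖ = 2.1909, so e_2 = (-0.9129, -0.3651, 0.1826).

Q = [[0.0000, -0.9129], [0.4472, -0.3651], [0.8944, 0.1826]], R = [[2.2361, -4.9193], [0.0000, 2.1909]]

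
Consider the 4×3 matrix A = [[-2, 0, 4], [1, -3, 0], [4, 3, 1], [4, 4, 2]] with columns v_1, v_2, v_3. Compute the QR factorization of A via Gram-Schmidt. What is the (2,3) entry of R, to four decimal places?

q_1 = v_1/‖v_1‖ = (-2, 1, 4, 4)/6.0828 = (-0.3288, 0.1644, 0.6576, 0.6576).
r_{12} = q_1·v_2 = 4.1100.
u_2 = v_2 − 4.1100·q_1 = (1.3514, -3.6757, 0.2973, 1.2973).
‖u_2‖ = 4.1362, so q_2 = (0.3267, -0.8887, 0.0719, 0.3136).
r_{23} = q_2·v_3 = 2.0060.

r_{23} = 2.0060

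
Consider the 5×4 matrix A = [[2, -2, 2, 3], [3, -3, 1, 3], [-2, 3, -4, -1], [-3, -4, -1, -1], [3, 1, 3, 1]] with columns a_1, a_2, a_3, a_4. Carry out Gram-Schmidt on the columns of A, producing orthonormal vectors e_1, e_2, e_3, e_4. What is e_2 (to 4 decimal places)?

a_1 = (2, 3, -2, -3, 3); ‖a_1‖ = 5.9161, so e_1 = (0.3381, 0.5071, -0.3381, -0.5071, 0.5071).
e_1·a_2 = 0.3381·(-2) + 0.5071·(-3) + (-0.3381)·3 + (-0.5071)·(-4) + 0.5071·1 = -0.6761.
u_2 = a_2 + 0.6761·e_1 = (-1.7714, -2.6571, 2.7714, -4.3429, 1.3429).
‖u_2‖ = 6.2083, so e_2 = (-0.2853, -0.4280, 0.4464, -0.6995, 0.2163).

e_2 = (-0.2853, -0.4280, 0.4464, -0.6995, 0.2163)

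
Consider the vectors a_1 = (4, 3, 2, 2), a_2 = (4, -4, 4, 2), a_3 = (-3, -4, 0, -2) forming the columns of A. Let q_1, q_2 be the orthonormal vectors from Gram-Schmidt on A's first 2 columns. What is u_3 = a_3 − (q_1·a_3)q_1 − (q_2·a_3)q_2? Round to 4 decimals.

u_3 = (-0.2384, 0.2192, 0.7671, -0.6192)

a_1 = (4, 3, 2, 2); ‖a_1‖ = 5.7446, so q_1 = (0.6963, 0.5222, 0.3482, 0.3482).
q_1·a_2 = 0.6963·4 + 0.5222·(-4) + 0.3482·4 + 0.3482·2 = 2.7852.
u_2 = a_2 − 2.7852·q_1 = (2.0606, -5.4545, 3.0303, 1.0303).
‖u_2‖ = 6.6515, so q_2 = (0.3098, -0.8200, 0.4556, 0.1549).
q_1·a_3 = 0.6963·(-3) + 0.5222·(-4) + 0.3482·0 + 0.3482·(-2) = -4.8742; q_2·a_3 = 0.3098·(-3) + (-0.8200)·(-4) + 0.4556·0 + 0.1549·(-2) = 2.0410.
u_3 = a_3 + 4.8742·q_1 − 2.0410·q_2 = (-0.2384, 0.2192, 0.7671, -0.6192).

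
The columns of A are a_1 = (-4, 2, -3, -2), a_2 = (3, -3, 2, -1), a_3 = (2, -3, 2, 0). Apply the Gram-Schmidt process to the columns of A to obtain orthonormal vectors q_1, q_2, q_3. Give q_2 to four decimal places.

q_2 = (0.1155, -0.5774, 0.0000, -0.8083)

q_1 = a_1/‖a_1‖ = (-4, 2, -3, -2)/5.7446 = (-0.6963, 0.3482, -0.5222, -0.3482).
r_{12} = q_1·a_2 = -3.8297.
u_2 = a_2 + 3.8297·q_1 = (0.3333, -1.6667, 0.0000, -2.3333).
‖u_2‖ = 2.8868, so q_2 = (0.1155, -0.5774, 0.0000, -0.8083).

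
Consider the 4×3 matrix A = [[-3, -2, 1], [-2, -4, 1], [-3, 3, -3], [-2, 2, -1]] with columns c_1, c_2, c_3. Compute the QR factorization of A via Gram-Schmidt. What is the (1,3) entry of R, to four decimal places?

c_1 = (-3, -2, -3, -2); ‖c_1‖ = 5.0990, so q_1 = (-0.5883, -0.3922, -0.5883, -0.3922).
r_{13} = q_1·c_3 = 1.1767.

r_{13} = 1.1767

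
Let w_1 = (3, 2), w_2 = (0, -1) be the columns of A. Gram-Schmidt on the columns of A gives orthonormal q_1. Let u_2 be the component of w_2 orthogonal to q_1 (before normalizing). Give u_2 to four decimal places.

u_2 = (0.4615, -0.6923)

w_1 = (3, 2); ‖w_1‖ = 3.6056, so q_1 = (0.8321, 0.5547).
q_1·w_2 = 0.8321·0 + 0.5547·(-1) = -0.5547.
u_2 = w_2 + 0.5547·q_1 = (0.4615, -0.6923).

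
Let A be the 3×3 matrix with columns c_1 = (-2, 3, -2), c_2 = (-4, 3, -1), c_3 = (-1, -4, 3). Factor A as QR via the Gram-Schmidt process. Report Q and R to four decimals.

e_1 = c_1/‖c_1‖ = (-2, 3, -2)/4.1231 = (-0.4851, 0.7276, -0.4851).
r_{12} = e_1·c_2 = 4.6082.
u_2 = c_2 − 4.6082·e_1 = (-1.7647, -0.3529, 1.2353).
‖u_2‖ = 2.1828, so e_2 = (-0.8085, -0.1617, 0.5659).
r_{13} = e_1·c_3 = -3.8806; r_{23} = e_2·c_3 = 3.1530.
u_3 = c_3 + 3.8806·e_1 − 3.1530·e_2 = (-0.3333, -0.6667, -0.6667).
‖u_3‖ = 1.0000, so e_3 = (-0.3333, -0.6667, -0.6667).

Q = [[-0.4851, -0.8085, -0.3333], [0.7276, -0.1617, -0.6667], [-0.4851, 0.5659, -0.6667]], R = [[4.1231, 4.6082, -3.8806], [0.0000, 2.1828, 3.1530], [0.0000, 0.0000, 1.0000]]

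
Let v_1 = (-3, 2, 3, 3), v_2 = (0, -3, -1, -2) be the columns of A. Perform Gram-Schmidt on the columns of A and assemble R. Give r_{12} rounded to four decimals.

r_{12} = -2.6941

v_1 = (-3, 2, 3, 3); ‖v_1‖ = 5.5678, so e_1 = (-0.5388, 0.3592, 0.5388, 0.5388).
r_{12} = e_1·v_2 = -2.6941.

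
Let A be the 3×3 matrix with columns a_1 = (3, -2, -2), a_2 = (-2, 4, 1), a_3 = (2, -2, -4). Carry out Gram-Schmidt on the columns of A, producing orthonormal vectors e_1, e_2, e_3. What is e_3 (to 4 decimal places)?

e_3 = (-0.5970, -0.0995, -0.7960)

a_1 = (3, -2, -2); ‖a_1‖ = 4.1231, so e_1 = (0.7276, -0.4851, -0.4851).
e_1·a_2 = 0.7276·(-2) + (-0.4851)·4 + (-0.4851)·1 = -3.8806.
u_2 = a_2 + 3.8806·e_1 = (0.8235, 2.1176, -0.8824).
‖u_2‖ = 2.4375, so e_2 = (0.3379, 0.8688, -0.3620).
e_1·a_3 = 0.7276·2 + (-0.4851)·(-2) + (-0.4851)·(-4) = 4.3656; e_2·a_3 = 0.3379·2 + 0.8688·(-2) + (-0.3620)·(-4) = 0.3861.
u_3 = a_3 − 4.3656·e_1 − 0.3861·e_2 = (-1.3069, -0.2178, -1.7426).
‖u_3‖ = 2.1891, so e_3 = (-0.5970, -0.0995, -0.7960).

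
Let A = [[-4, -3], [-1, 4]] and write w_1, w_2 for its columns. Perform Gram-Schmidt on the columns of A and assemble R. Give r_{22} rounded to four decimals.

r_{22} = 4.6082

w_1 = (-4, -1); ‖w_1‖ = 4.1231, so e_1 = (-0.9701, -0.2425).
e_1·w_2 = (-0.9701)·(-3) + (-0.2425)·4 = 1.9403.
u_2 = w_2 − 1.9403·e_1 = (-1.1176, 4.4706).
r_{22} = ‖u_2‖ = 4.6082.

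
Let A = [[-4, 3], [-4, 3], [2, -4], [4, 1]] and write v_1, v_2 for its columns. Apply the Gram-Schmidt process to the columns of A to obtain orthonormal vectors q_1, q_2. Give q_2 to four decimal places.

v_1 = (-4, -4, 2, 4); ‖v_1‖ = 7.2111, so q_1 = (-0.5547, -0.5547, 0.2774, 0.5547).
q_1·v_2 = (-0.5547)·3 + (-0.5547)·3 + 0.2774·(-4) + 0.5547·1 = -3.8829.
u_2 = v_2 + 3.8829·q_1 = (0.8462, 0.8462, -2.9231, 3.1538).
‖u_2‖ = 4.4635, so q_2 = (0.1896, 0.1896, -0.6549, 0.7066).

q_2 = (0.1896, 0.1896, -0.6549, 0.7066)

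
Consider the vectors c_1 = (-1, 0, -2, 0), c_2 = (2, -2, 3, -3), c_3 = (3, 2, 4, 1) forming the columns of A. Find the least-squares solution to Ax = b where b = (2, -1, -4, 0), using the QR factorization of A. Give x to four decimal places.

c_1 = (-1, 0, -2, 0); ‖c_1‖ = 2.2361, so e_1 = (-0.4472, 0.0000, -0.8944, 0.0000).
e_1·c_2 = (-0.4472)·2 + 0.0000·(-2) + (-0.8944)·3 + 0.0000·(-3) = -3.5777.
u_2 = c_2 + 3.5777·e_1 = (0.4000, -2.0000, -0.2000, -3.0000).
‖u_2‖ = 3.6332, so e_2 = (0.1101, -0.5505, -0.0550, -0.8257).
e_1·c_3 = (-0.4472)·3 + 0.0000·2 + (-0.8944)·4 + 0.0000·1 = -4.9193; e_2·c_3 = 0.1101·3 + (-0.5505)·2 + (-0.0550)·4 + (-0.8257)·1 = -1.8166.
u_3 = c_3 + 4.9193·e_1 + 1.8166·e_2 = (1.0000, 1.0000, -0.5000, -0.5000).
‖u_3‖ = 1.5811, so e_3 = (0.6325, 0.6325, -0.3162, -0.3162).
Qᵀb = (2.6833, 0.9909, 1.8974).
Back-substitute: x_3 = 1.8974/1.5811 = 1.2000.
x_2 = (0.9909 + 1.8166·1.2000)/3.6332 = 0.8727.
x_1 = (2.6833 + 3.5777·0.8727 + 4.9193·1.2000)/2.2361 = 5.2364.

x = (5.2364, 0.8727, 1.2000)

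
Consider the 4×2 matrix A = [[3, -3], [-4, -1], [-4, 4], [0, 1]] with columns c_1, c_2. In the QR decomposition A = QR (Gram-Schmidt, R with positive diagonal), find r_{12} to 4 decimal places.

c_1 = (3, -4, -4, 0); ‖c_1‖ = 6.4031, so q_1 = (0.4685, -0.6247, -0.6247, 0.0000).
r_{12} = q_1·c_2 = -3.2796.

r_{12} = -3.2796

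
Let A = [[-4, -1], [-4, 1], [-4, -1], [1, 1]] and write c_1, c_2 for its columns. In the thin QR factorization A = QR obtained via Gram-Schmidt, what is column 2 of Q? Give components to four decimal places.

q_2 = (-0.3168, 0.7538, -0.3168, 0.4807)

c_1 = (-4, -4, -4, 1); ‖c_1‖ = 7.0000, so q_1 = (-0.5714, -0.5714, -0.5714, 0.1429).
q_1·c_2 = (-0.5714)·(-1) + (-0.5714)·1 + (-0.5714)·(-1) + 0.1429·1 = 0.7143.
u_2 = c_2 − 0.7143·q_1 = (-0.5918, 1.4082, -0.5918, 0.8980).
‖u_2‖ = 1.8681, so q_2 = (-0.3168, 0.7538, -0.3168, 0.4807).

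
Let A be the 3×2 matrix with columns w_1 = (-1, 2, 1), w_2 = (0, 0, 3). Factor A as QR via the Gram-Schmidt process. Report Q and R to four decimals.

w_1 = (-1, 2, 1); ‖w_1‖ = 2.4495, so q_1 = (-0.4082, 0.8165, 0.4082).
q_1·w_2 = (-0.4082)·0 + 0.8165·0 + 0.4082·3 = 1.2247.
u_2 = w_2 − 1.2247·q_1 = (0.5000, -1.0000, 2.5000).
‖u_2‖ = 2.7386, so q_2 = (0.1826, -0.3651, 0.9129).

Q = [[-0.4082, 0.1826], [0.8165, -0.3651], [0.4082, 0.9129]], R = [[2.4495, 1.2247], [0.0000, 2.7386]]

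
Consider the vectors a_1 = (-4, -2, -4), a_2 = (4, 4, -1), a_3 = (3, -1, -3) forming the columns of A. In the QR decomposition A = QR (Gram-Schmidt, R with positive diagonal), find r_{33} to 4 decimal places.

r_{33} = 3.4911

q_1 = a_1/‖a_1‖ = (-4, -2, -4)/6.0000 = (-0.6667, -0.3333, -0.6667).
r_{12} = q_1·a_2 = -3.3333.
u_2 = a_2 + 3.3333·q_1 = (1.7778, 2.8889, -3.2222).
‖u_2‖ = 4.6786, so q_2 = (0.3800, 0.6175, -0.6887).
r_{13} = q_1·a_3 = 0.3333; r_{23} = q_2·a_3 = 2.5886.
u_3 = a_3 − 0.3333·q_1 − 2.5886·q_2 = (2.2386, -2.4873, -0.9949).
r_{33} = ‖u_3‖ = 3.4911.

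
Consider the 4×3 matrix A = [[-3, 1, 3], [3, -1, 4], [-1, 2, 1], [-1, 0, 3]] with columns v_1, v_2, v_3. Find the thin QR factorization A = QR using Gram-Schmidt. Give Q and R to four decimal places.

Q = [[-0.6708, -0.1195, 0.4902], [0.6708, 0.1195, 0.6960], [-0.2236, 0.9562, 0.1029], [-0.2236, -0.2390, 0.5144]], R = [[4.4721, -1.7889, -0.2236], [0.0000, 1.6733, 0.3586], [0.0000, 0.0000, 5.9010]]

v_1 = (-3, 3, -1, -1); ‖v_1‖ = 4.4721, so e_1 = (-0.6708, 0.6708, -0.2236, -0.2236).
e_1·v_2 = (-0.6708)·1 + 0.6708·(-1) + (-0.2236)·2 + (-0.2236)·0 = -1.7889.
u_2 = v_2 + 1.7889·e_1 = (-0.2000, 0.2000, 1.6000, -0.4000).
‖u_2‖ = 1.6733, so e_2 = (-0.1195, 0.1195, 0.9562, -0.2390).
e_1·v_3 = (-0.6708)·3 + 0.6708·4 + (-0.2236)·1 + (-0.2236)·3 = -0.2236; e_2·v_3 = (-0.1195)·3 + 0.1195·4 + 0.9562·1 + (-0.2390)·3 = 0.3586.
u_3 = v_3 + 0.2236·e_1 − 0.3586·e_2 = (2.8929, 4.1071, 0.6071, 3.0357).
‖u_3‖ = 5.9010, so e_3 = (0.4902, 0.6960, 0.1029, 0.5144).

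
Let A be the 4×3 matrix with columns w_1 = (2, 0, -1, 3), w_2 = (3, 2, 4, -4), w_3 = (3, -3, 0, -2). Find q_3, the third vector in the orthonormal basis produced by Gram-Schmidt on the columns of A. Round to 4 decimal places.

q_3 = (0.3951, -0.8258, -0.2202, -0.3368)

q_1 = w_1/‖w_1‖ = (2, 0, -1, 3)/3.7417 = (0.5345, 0.0000, -0.2673, 0.8018).
r_{12} = q_1·w_2 = -2.6726.
u_2 = w_2 + 2.6726·q_1 = (4.4286, 2.0000, 3.2857, -1.8571).
‖u_2‖ = 6.1528, so q_2 = (0.7198, 0.3251, 0.5340, -0.3018).
r_{13} = q_1·w_3 = 0.0000; r_{23} = q_2·w_3 = 1.7878.
u_3 = w_3 + 0.0000·q_1 − 1.7878·q_2 = (1.7132, -3.5811, -0.9547, -1.4604).
‖u_3‖ = 4.3363, so q_3 = (0.3951, -0.8258, -0.2202, -0.3368).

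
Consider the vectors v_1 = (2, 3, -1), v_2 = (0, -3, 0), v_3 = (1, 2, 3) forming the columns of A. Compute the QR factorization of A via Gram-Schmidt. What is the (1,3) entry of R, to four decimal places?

v_1 = (2, 3, -1); ‖v_1‖ = 3.7417, so q_1 = (0.5345, 0.8018, -0.2673).
r_{13} = q_1·v_3 = 1.3363.

r_{13} = 1.3363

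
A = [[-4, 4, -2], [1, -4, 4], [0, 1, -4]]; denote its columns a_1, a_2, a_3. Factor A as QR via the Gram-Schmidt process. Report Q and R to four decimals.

q_1 = a_1/‖a_1‖ = (-4, 1, 0)/4.1231 = (-0.9701, 0.2425, 0.0000).
r_{12} = q_1·a_2 = -4.8507.
u_2 = a_2 + 4.8507·q_1 = (-0.7059, -2.8235, 1.0000).
‖u_2‖ = 3.0774, so q_2 = (-0.2294, -0.9175, 0.3249).
r_{13} = q_1·a_3 = 2.9104; r_{23} = q_2·a_3 = -4.5110.
u_3 = a_3 − 2.9104·q_1 + 4.5110·q_2 = (-0.2112, -0.8447, -2.5342).
‖u_3‖ = 2.6796, so q_3 = (-0.0788, -0.3152, -0.9457).

Q = [[-0.9701, -0.2294, -0.0788], [0.2425, -0.9175, -0.3152], [0.0000, 0.3249, -0.9457]], R = [[4.1231, -4.8507, 2.9104], [0.0000, 3.0774, -4.5110], [0.0000, 0.0000, 2.6796]]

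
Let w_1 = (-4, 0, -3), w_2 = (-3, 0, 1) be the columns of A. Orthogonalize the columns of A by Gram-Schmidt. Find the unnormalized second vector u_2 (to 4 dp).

w_1 = (-4, 0, -3); ‖w_1‖ = 5.0000, so e_1 = (-0.8000, 0.0000, -0.6000).
e_1·w_2 = (-0.8000)·(-3) + 0.0000·0 + (-0.6000)·1 = 1.8000.
u_2 = w_2 − 1.8000·e_1 = (-1.5600, 0.0000, 2.0800).

u_2 = (-1.5600, 0.0000, 2.0800)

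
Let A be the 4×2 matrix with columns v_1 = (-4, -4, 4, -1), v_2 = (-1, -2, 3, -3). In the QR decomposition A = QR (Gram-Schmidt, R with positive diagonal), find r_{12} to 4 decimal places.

v_1 = (-4, -4, 4, -1); ‖v_1‖ = 7.0000, so e_1 = (-0.5714, -0.5714, 0.5714, -0.1429).
r_{12} = e_1·v_2 = 3.8571.

r_{12} = 3.8571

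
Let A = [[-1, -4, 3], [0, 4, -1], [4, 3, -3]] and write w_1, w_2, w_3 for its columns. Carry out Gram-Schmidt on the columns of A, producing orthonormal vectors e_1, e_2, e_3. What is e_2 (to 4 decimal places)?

w_1 = (-1, 0, 4); ‖w_1‖ = 4.1231, so e_1 = (-0.2425, 0.0000, 0.9701).
e_1·w_2 = (-0.2425)·(-4) + 0.0000·4 + 0.9701·3 = 3.8806.
u_2 = w_2 − 3.8806·e_1 = (-3.0588, 4.0000, -0.7647).
‖u_2‖ = 5.0932, so e_2 = (-0.6006, 0.7854, -0.1501).

e_2 = (-0.6006, 0.7854, -0.1501)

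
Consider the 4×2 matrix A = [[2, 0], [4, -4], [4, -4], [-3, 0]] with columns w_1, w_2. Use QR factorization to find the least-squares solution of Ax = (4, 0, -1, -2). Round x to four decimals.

w_1 = (2, 4, 4, -3); ‖w_1‖ = 6.7082, so e_1 = (0.2981, 0.5963, 0.5963, -0.4472).
e_1·w_2 = 0.2981·0 + 0.5963·(-4) + 0.5963·(-4) + (-0.4472)·0 = -4.7703.
u_2 = w_2 + 4.7703·e_1 = (1.4222, -1.1556, -1.1556, -2.1333).
‖u_2‖ = 3.0405, so e_2 = (0.4678, -0.3801, -0.3801, -0.7016).
Qᵀb = (1.4907, 3.6544).
Back-substitute: x_2 = 3.6544/3.0405 = 1.2019.
x_1 = (1.4907 + 4.7703·1.2019)/6.7082 = 1.0769.

x = (1.0769, 1.2019)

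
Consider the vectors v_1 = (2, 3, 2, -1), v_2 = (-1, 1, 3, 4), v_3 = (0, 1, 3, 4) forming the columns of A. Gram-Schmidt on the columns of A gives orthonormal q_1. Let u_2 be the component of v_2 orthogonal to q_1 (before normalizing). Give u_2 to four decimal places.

v_1 = (2, 3, 2, -1); ‖v_1‖ = 4.2426, so q_1 = (0.4714, 0.7071, 0.4714, -0.2357).
q_1·v_2 = 0.4714·(-1) + 0.7071·1 + 0.4714·3 + (-0.2357)·4 = 0.7071.
u_2 = v_2 − 0.7071·q_1 = (-1.3333, 0.5000, 2.6667, 4.1667).

u_2 = (-1.3333, 0.5000, 2.6667, 4.1667)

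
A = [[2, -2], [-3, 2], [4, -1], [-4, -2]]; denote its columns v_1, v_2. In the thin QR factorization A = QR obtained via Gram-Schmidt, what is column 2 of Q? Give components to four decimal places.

v_1 = (2, -3, 4, -4); ‖v_1‖ = 6.7082, so q_1 = (0.2981, -0.4472, 0.5963, -0.5963).
q_1·v_2 = 0.2981·(-2) + (-0.4472)·2 + 0.5963·(-1) + (-0.5963)·(-2) = -0.8944.
u_2 = v_2 + 0.8944·q_1 = (-1.7333, 1.6000, -0.4667, -2.5333).
‖u_2‖ = 3.4928, so q_2 = (-0.4963, 0.4581, -0.1336, -0.7253).

q_2 = (-0.4963, 0.4581, -0.1336, -0.7253)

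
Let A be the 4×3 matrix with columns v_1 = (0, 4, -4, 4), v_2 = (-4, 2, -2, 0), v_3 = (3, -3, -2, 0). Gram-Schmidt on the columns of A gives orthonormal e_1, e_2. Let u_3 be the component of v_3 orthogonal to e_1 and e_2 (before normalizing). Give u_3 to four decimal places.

v_1 = (0, 4, -4, 4); ‖v_1‖ = 6.9282, so e_1 = (0.0000, 0.5774, -0.5774, 0.5774).
e_1·v_2 = 0.0000·(-4) + 0.5774·2 + (-0.5774)·(-2) + 0.5774·0 = 2.3094.
u_2 = v_2 − 2.3094·e_1 = (-4.0000, 0.6667, -0.6667, -1.3333).
‖u_2‖ = 4.3205, so e_2 = (-0.9258, 0.1543, -0.1543, -0.3086).
e_1·v_3 = 0.0000·3 + 0.5774·(-3) + (-0.5774)·(-2) + 0.5774·0 = -0.5774; e_2·v_3 = (-0.9258)·3 + 0.1543·(-3) + (-0.1543)·(-2) + (-0.3086)·0 = -2.9318.
u_3 = v_3 + 0.5774·e_1 + 2.9318·e_2 = (0.2857, -2.2143, -2.7857, -0.5714).

u_3 = (0.2857, -2.2143, -2.7857, -0.5714)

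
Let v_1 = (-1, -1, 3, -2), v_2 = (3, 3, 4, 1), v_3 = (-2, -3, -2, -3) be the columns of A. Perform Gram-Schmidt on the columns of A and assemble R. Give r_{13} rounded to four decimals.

v_1 = (-1, -1, 3, -2); ‖v_1‖ = 3.8730, so q_1 = (-0.2582, -0.2582, 0.7746, -0.5164).
r_{13} = q_1·v_3 = 1.2910.

r_{13} = 1.2910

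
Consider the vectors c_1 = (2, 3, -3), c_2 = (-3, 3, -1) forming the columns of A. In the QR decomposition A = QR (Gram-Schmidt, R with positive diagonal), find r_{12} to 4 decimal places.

c_1 = (2, 3, -3); ‖c_1‖ = 4.6904, so e_1 = (0.4264, 0.6396, -0.6396).
r_{12} = e_1·c_2 = 1.2792.

r_{12} = 1.2792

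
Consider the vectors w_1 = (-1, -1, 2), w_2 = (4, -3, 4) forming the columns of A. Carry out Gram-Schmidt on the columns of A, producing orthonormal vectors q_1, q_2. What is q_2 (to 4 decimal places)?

w_1 = (-1, -1, 2); ‖w_1‖ = 2.4495, so q_1 = (-0.4082, -0.4082, 0.8165).
q_1·w_2 = (-0.4082)·4 + (-0.4082)·(-3) + 0.8165·4 = 2.8577.
u_2 = w_2 − 2.8577·q_1 = (5.1667, -1.8333, 1.6667).
‖u_2‖ = 5.7300, so q_2 = (0.9017, -0.3200, 0.2909).

q_2 = (0.9017, -0.3200, 0.2909)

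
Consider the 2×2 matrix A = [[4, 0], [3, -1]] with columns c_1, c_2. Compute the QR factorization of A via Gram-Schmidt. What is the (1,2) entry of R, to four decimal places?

r_{12} = -0.6000

q_1 = c_1/‖c_1‖ = (4, 3)/5.0000 = (0.8000, 0.6000).
r_{12} = q_1·c_2 = -0.6000.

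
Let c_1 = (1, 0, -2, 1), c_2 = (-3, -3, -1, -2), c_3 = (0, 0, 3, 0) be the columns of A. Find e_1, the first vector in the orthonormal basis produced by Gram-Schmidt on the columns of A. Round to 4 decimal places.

c_1 = (1, 0, -2, 1); ‖c_1‖ = 2.4495, so e_1 = (0.4082, 0.0000, -0.8165, 0.4082).

e_1 = (0.4082, 0.0000, -0.8165, 0.4082)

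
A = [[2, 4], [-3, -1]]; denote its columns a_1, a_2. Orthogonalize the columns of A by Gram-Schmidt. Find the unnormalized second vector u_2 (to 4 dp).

a_1 = (2, -3); ‖a_1‖ = 3.6056, so q_1 = (0.5547, -0.8321).
q_1·a_2 = 0.5547·4 + (-0.8321)·(-1) = 3.0509.
u_2 = a_2 − 3.0509·q_1 = (2.3077, 1.5385).

u_2 = (2.3077, 1.5385)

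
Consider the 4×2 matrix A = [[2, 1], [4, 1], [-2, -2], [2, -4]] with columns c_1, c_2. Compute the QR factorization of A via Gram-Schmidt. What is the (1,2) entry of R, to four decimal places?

r_{12} = 0.3780

c_1 = (2, 4, -2, 2); ‖c_1‖ = 5.2915, so q_1 = (0.3780, 0.7559, -0.3780, 0.3780).
r_{12} = q_1·c_2 = 0.3780.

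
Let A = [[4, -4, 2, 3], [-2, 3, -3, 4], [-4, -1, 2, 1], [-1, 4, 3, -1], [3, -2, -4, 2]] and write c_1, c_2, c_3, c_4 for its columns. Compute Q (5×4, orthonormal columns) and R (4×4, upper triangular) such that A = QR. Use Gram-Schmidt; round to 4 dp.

c_1 = (4, -2, -4, -1, 3); ‖c_1‖ = 6.7823, so q_1 = (0.5898, -0.2949, -0.5898, -0.1474, 0.4423).
q_1·c_2 = 0.5898·(-4) + (-0.2949)·3 + (-0.5898)·(-1) + (-0.1474)·4 + 0.4423·(-2) = -4.1284.
u_2 = c_2 + 4.1284·q_1 = (-1.5652, 1.7826, -3.4348, 3.3913, -0.1739).
‖u_2‖ = 5.3811, so q_2 = (-0.2909, 0.3313, -0.6383, 0.6302, -0.0323).
q_1·c_3 = 0.5898·2 + (-0.2949)·(-3) + (-0.5898)·2 + (-0.1474)·3 + 0.4423·(-4) = -1.3270; q_2·c_3 = (-0.2909)·2 + 0.3313·(-3) + (-0.6383)·2 + 0.6302·3 + (-0.0323)·(-4) = -0.8322.
u_3 = c_3 + 1.3270·q_1 + 0.8322·q_2 = (2.5405, -3.1156, 0.6862, 3.3288, -3.4399).
‖u_3‖ = 6.2886, so q_3 = (0.4040, -0.4954, 0.1091, 0.5293, -0.5470).
q_1·c_4 = 0.5898·3 + (-0.2949)·4 + (-0.5898)·1 + (-0.1474)·(-1) + 0.4423·2 = 1.0321; q_2·c_4 = (-0.2909)·3 + 0.3313·4 + (-0.6383)·1 + 0.6302·(-1) + (-0.0323)·2 = -0.8807; q_3·c_4 = 0.4040·3 + (-0.4954)·4 + 0.1091·1 + 0.5293·(-1) + (-0.5470)·2 = -2.2840.
u_4 = c_4 − 1.0321·q_1 + 0.8807·q_2 + 2.2840·q_3 = (3.0579, 3.4645, 1.2958, 0.9162, 0.2656).
‖u_4‖ = 4.8931, so q_4 = (0.6249, 0.7080, 0.2648, 0.1873, 0.0543).

Q = [[0.5898, -0.2909, 0.4040, 0.6249], [-0.2949, 0.3313, -0.4954, 0.7080], [-0.5898, -0.6383, 0.1091, 0.2648], [-0.1474, 0.6302, 0.5293, 0.1873], [0.4423, -0.0323, -0.5470, 0.0543]], R = [[6.7823, -4.1284, -1.3270, 1.0321], [0.0000, 5.3811, -0.8322, -0.8807], [0.0000, 0.0000, 6.2886, -2.2840], [0.0000, 0.0000, 0.0000, 4.8931]]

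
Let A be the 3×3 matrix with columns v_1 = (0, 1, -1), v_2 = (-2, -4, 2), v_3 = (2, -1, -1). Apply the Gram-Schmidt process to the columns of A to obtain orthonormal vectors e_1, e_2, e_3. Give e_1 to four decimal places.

v_1 = (0, 1, -1); ‖v_1‖ = 1.4142, so e_1 = (0.0000, 0.7071, -0.7071).

e_1 = (0.0000, 0.7071, -0.7071)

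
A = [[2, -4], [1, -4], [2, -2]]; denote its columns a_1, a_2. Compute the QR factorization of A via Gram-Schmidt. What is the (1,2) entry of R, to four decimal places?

r_{12} = -5.3333

q_1 = a_1/‖a_1‖ = (2, 1, 2)/3.0000 = (0.6667, 0.3333, 0.6667).
r_{12} = q_1·a_2 = -5.3333.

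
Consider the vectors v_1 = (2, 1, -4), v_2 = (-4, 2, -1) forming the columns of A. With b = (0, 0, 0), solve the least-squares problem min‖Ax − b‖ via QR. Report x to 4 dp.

x = (0.0000, 0.0000)

e_1 = v_1/‖v_1‖ = (2, 1, -4)/4.5826 = (0.4364, 0.2182, -0.8729).
r_{12} = e_1·v_2 = -0.4364.
u_2 = v_2 + 0.4364·e_1 = (-3.8095, 2.0952, -1.3810).
‖u_2‖ = 4.5617, so e_2 = (-0.8351, 0.4593, -0.3027).
Qᵀb = (0.0000, 0.0000).
Back-substitute: x_2 = 0.0000/4.5617 = 0.0000.
x_1 = (0.0000 + 0.4364·0.0000)/4.5826 = 0.0000.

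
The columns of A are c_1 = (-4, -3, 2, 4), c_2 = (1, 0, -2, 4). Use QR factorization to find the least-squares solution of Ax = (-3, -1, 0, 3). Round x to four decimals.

x = (0.5619, 0.2145)

q_1 = c_1/‖c_1‖ = (-4, -3, 2, 4)/6.7082 = (-0.5963, -0.4472, 0.2981, 0.5963).
r_{12} = q_1·c_2 = 1.1926.
u_2 = c_2 − 1.1926·q_1 = (1.7111, 0.5333, -2.3556, 3.2889).
‖u_2‖ = 4.4247, so q_2 = (0.3867, 0.1205, -0.5324, 0.7433).
Qᵀb = (4.0249, 0.9492).
Back-substitute: x_2 = 0.9492/4.4247 = 0.2145.
x_1 = (4.0249 − 1.1926·0.2145)/6.7082 = 0.5619.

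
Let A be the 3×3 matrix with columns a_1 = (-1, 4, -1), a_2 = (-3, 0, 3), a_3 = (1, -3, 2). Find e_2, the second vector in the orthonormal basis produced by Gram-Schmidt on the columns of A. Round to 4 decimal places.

e_2 = (-0.7071, 0.0000, 0.7071)

e_1 = a_1/‖a_1‖ = (-1, 4, -1)/4.2426 = (-0.2357, 0.9428, -0.2357).
r_{12} = e_1·a_2 = 0.0000.
u_2 = a_2 + 0.0000·e_1 = (-3.0000, 0.0000, 3.0000).
‖u_2‖ = 4.2426, so e_2 = (-0.7071, 0.0000, 0.7071).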